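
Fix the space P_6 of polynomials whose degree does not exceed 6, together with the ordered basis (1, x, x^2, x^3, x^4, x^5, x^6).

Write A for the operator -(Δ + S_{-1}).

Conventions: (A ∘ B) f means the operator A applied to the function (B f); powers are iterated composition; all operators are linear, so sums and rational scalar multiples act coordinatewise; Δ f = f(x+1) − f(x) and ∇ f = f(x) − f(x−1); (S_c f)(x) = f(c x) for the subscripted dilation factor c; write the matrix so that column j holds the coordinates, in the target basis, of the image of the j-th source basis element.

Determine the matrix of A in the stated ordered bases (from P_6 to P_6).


image of 1: -1
image of x: x - 1
image of x^2: -x^2 - 2x - 1
image of x^3: x^3 - 3x^2 - 3x - 1
image of x^4: -x^4 - 4x^3 - 6x^2 - 4x - 1
image of x^5: x^5 - 5x^4 - 10x^3 - 10x^2 - 5x - 1
image of x^6: -x^6 - 6x^5 - 15x^4 - 20x^3 - 15x^2 - 6x - 1
each image's coordinates form column j of the matrix

the matrix is [[-1, -1, -1, -1, -1, -1, -1]; [0, 1, -2, -3, -4, -5, -6]; [0, 0, -1, -3, -6, -10, -15]; [0, 0, 0, 1, -4, -10, -20]; [0, 0, 0, 0, -1, -5, -15]; [0, 0, 0, 0, 0, 1, -6]; [0, 0, 0, 0, 0, 0, -1]] (rows listed top to bottom)


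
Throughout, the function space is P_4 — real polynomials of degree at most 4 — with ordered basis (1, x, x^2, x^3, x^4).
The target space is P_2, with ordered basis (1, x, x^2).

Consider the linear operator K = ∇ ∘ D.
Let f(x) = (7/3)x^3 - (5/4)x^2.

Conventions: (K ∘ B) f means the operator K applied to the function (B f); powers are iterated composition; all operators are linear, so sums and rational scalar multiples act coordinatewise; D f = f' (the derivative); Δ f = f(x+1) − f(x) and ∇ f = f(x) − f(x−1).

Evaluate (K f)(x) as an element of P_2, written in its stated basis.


g(x) = 14x - 19/2

D f = 7x^2 - (5/2)x
∇ D f = 14x - 19/2


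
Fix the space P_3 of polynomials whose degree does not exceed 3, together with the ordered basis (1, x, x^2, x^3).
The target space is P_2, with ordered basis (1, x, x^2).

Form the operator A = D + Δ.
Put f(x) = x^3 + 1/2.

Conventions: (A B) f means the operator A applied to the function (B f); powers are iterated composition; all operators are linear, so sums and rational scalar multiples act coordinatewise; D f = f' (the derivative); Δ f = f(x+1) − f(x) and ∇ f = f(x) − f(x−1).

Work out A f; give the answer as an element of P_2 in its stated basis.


D f = 3x^2
Δ f = 3x^2 + 3x + 1
(D + Δ) f = 6x^2 + 3x + 1

g(x) = 6x^2 + 3x + 1


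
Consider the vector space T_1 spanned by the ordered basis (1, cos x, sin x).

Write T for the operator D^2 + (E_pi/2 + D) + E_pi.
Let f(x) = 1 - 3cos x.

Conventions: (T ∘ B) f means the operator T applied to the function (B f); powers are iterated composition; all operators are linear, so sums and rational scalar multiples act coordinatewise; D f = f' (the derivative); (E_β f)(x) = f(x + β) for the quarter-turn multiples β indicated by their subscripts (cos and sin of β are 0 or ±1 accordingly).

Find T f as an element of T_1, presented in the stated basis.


D f = 3sin x
D D f = 3cos x
E_pi/2 f = 1 + 3sin x
D f = 3sin x
(E_pi/2 + D) f = 1 + 6sin x
E_pi f = 1 + 3cos x
(D^2 + (E_pi/2 + D) + E_pi) f = 2 + 6cos x + 6sin x

g(x) = 2 + 6cos x + 6sin x


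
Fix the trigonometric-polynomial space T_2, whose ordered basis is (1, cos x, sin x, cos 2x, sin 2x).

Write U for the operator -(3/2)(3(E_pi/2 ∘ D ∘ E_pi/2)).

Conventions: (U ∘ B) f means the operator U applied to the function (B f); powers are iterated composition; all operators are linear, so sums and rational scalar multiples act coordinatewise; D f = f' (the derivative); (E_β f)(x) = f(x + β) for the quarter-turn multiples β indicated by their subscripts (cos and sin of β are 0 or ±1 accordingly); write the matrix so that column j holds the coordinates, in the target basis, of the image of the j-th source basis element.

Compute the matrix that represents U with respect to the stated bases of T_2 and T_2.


image of 1: 0
image of cos x: -(9/2)sin x
image of sin x: (9/2)cos x
image of cos 2x: 9sin 2x
image of sin 2x: -9cos 2x
each image's coordinates form column j of the matrix

the matrix is [[0, 0, 0, 0, 0]; [0, 0, 9/2, 0, 0]; [0, -9/2, 0, 0, 0]; [0, 0, 0, 0, -9]; [0, 0, 0, 9, 0]] (rows listed top to bottom)


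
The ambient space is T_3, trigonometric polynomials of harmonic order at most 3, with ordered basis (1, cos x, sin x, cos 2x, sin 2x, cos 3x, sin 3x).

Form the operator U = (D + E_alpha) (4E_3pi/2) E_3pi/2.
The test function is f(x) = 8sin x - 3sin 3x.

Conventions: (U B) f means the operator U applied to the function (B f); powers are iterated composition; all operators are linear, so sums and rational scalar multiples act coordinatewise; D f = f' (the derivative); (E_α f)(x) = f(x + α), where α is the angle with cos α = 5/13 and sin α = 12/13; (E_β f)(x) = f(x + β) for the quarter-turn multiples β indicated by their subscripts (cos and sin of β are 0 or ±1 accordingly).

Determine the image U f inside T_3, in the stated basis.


E_3pi/2 f = -8cos x - 3cos 3x
E_3pi/2 E_3pi/2 f = -8sin x + 3sin 3x
(4E_3pi/2) E_3pi/2 f = -32sin x + 12sin 3x
D ((4E_3pi/2) E_3pi/2) f = -32cos x + 36cos 3x
E_alpha ((4E_3pi/2) E_3pi/2) f = -(384/13)cos x - (160/13)sin x - (9936/2197)cos 3x - (24420/2197)sin 3x
(D + E_alpha) ((4E_3pi/2) E_3pi/2) f = -(800/13)cos x - (160/13)sin x + (69156/2197)cos 3x - (24420/2197)sin 3x

the result is g(x) = -(800/13)cos x - (160/13)sin x + (69156/2197)cos 3x - (24420/2197)sin 3x


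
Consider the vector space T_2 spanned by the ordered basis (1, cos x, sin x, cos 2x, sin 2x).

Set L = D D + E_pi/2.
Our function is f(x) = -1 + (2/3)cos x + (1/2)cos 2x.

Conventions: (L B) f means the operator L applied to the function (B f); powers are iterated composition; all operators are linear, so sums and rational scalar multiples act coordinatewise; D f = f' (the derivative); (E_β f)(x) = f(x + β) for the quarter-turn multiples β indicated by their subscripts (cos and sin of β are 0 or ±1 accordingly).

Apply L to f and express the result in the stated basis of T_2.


D f = -(2/3)sin x - sin 2x
D D f = -(2/3)cos x - 2cos 2x
E_pi/2 f = -1 - (2/3)sin x - (1/2)cos 2x
(D D + E_pi/2) f = -1 - (2/3)cos x - (2/3)sin x - (5/2)cos 2x

the image equals g(x) = -1 - (2/3)cos x - (2/3)sin x - (5/2)cos 2x


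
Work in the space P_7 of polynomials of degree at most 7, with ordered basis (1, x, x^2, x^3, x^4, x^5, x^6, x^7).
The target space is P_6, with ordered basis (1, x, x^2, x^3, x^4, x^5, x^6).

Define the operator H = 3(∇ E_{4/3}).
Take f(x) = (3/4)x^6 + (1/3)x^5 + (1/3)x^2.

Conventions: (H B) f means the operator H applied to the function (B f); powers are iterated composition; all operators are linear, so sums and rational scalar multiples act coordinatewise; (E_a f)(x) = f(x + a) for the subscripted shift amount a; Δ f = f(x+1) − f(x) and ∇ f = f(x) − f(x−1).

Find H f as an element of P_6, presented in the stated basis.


E_{4/3} f = (3/4)x^6 + (19/3)x^5 + (200/9)x^4 + (1120/27)x^3 + (3547/81)x^2 + (6104/243)x + 4528/729
∇ E_{4/3} f = (9/2)x^5 + (245/12)x^4 + (365/9)x^3 + (1555/36)x^2 + (4027/162)x + 5999/972
(3(∇ E_{4/3})) f = (27/2)x^5 + (245/4)x^4 + (365/3)x^3 + (1555/12)x^2 + (4027/54)x + 5999/324

the image equals g(x) = (27/2)x^5 + (245/4)x^4 + (365/3)x^3 + (1555/12)x^2 + (4027/54)x + 5999/324


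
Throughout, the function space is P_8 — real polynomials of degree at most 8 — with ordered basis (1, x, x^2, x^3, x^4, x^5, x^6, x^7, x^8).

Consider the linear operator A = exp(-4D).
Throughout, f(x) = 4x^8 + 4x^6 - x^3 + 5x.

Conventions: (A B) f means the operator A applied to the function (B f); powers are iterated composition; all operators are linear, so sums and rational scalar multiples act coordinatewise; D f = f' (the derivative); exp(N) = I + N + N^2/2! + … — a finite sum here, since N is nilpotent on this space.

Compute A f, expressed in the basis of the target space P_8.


order-1 term: -128x^7 - 96x^5 + 12x^2 - 20
order-2 term: 1792x^6 + 960x^4 - 48x
order-3 term: -14336x^5 - 5120x^3 + 64
order-4 term: 71680x^4 + 15360x^2
order-5 term: -229376x^3 - 24576x
order-6 term: 458752x^2 + 16384
order-7 term: -524288x
order-8 term: 262144
the series for exp(-4D) f terminates at order 8
exp(-4D) f = 4x^8 - 128x^7 + 1796x^6 - 14432x^5 + 72640x^4 - 234497x^3 + 474124x^2 - 548907x + 278572

g(x) = 4x^8 - 128x^7 + 1796x^6 - 14432x^5 + 72640x^4 - 234497x^3 + 474124x^2 - 548907x + 278572


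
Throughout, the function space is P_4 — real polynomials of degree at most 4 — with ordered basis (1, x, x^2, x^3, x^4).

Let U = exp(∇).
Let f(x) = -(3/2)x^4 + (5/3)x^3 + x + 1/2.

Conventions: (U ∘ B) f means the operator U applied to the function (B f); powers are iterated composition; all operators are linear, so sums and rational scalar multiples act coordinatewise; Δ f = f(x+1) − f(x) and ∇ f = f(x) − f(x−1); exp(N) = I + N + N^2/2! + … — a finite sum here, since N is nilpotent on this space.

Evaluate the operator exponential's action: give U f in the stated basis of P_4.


order-1 term: -6x^3 + 14x^2 - 11x + 25/6
order-2 term: -9x^2 + 23x - 31/2
order-3 term: -6x + 32/3
order-4 term: -3/2
the series for exp(∇) f terminates at order 4
exp(∇) f = -(3/2)x^4 - (13/3)x^3 + 5x^2 + 7x - 5/3

the result is g(x) = -(3/2)x^4 - (13/3)x^3 + 5x^2 + 7x - 5/3


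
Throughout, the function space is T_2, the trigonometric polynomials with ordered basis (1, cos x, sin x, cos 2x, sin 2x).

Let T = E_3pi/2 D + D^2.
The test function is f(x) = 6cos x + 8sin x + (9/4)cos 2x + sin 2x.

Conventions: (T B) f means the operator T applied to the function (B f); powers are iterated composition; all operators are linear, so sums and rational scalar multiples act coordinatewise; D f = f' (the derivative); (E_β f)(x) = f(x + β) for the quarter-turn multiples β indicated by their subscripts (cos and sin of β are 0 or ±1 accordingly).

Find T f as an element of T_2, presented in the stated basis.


D f = 8cos x - 6sin x + 2cos 2x - (9/2)sin 2x
E_3pi/2 D f = 6cos x + 8sin x - 2cos 2x + (9/2)sin 2x
D f = 8cos x - 6sin x + 2cos 2x - (9/2)sin 2x
D D f = -6cos x - 8sin x - 9cos 2x - 4sin 2x
(E_3pi/2 D + D^2) f = -11cos 2x + (1/2)sin 2x

g(x) = -11cos 2x + (1/2)sin 2x


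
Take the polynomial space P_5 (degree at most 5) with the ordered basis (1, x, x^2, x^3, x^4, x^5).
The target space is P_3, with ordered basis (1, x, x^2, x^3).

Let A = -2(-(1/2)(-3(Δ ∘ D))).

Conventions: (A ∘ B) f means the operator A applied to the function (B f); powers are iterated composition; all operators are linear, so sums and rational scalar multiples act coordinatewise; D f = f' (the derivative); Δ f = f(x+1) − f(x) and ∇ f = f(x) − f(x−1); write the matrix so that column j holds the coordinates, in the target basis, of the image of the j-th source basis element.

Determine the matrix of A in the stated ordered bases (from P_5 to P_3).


image of 1: 0
image of x: 0
image of x^2: -6
image of x^3: -18x - 9
image of x^4: -36x^2 - 36x - 12
image of x^5: -60x^3 - 90x^2 - 60x - 15
each image's coordinates form column j of the matrix

the matrix is [[0, 0, -6, -9, -12, -15]; [0, 0, 0, -18, -36, -60]; [0, 0, 0, 0, -36, -90]; [0, 0, 0, 0, 0, -60]] (rows listed top to bottom)


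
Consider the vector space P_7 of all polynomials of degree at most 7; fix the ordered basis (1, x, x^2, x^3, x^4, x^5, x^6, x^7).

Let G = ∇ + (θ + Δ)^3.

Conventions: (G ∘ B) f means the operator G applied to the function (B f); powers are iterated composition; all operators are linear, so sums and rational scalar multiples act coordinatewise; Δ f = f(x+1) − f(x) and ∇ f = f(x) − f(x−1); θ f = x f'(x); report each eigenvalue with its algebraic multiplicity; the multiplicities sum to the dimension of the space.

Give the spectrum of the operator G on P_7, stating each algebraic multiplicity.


image of 1: 0
image of x: x + 2
image of x^2: 8x^2 + 16x + 9
image of x^3: 27x^3 + 60x^2 + 72x + 43
image of x^4: 64x^4 + 152x^3 + 270x^2 + 292x + 135
image of x^5: 125x^5 + 310x^4 + 720x^3 + 1090x^2 + 960x + 401
image of x^6: 216x^6 + 552x^5 + 1575x^4 + 3020x^3 + 3825x^2 + 3054x + 1133
image of x^7: 343x^7 + 896x^6 + 3024x^5 + 6965x^4 + 11340x^3 + 13083x^2 + 9380x + 3179
the matrix is upper triangular; its diagonal is (0, 1, 8, 27, 64, 125, 216, 343)
for a triangular matrix the eigenvalues are the diagonal entries, with algebraic multiplicity their repetition count

λ = 0 (multiplicity 1), λ = 1 (multiplicity 1), λ = 8 (multiplicity 1), λ = 27 (multiplicity 1), λ = 64 (multiplicity 1), λ = 125 (multiplicity 1), λ = 216 (multiplicity 1), λ = 343 (multiplicity 1)


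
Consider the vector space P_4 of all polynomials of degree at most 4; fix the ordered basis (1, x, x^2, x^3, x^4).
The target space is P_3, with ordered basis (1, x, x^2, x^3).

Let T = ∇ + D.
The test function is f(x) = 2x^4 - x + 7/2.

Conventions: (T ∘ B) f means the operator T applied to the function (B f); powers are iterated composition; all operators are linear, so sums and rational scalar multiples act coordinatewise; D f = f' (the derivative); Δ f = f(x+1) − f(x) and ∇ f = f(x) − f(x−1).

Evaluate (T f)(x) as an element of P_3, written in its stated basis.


∇ f = 8x^3 - 12x^2 + 8x - 3
D f = 8x^3 - 1
(∇ + D) f = 16x^3 - 12x^2 + 8x - 4

the result is g(x) = 16x^3 - 12x^2 + 8x - 4


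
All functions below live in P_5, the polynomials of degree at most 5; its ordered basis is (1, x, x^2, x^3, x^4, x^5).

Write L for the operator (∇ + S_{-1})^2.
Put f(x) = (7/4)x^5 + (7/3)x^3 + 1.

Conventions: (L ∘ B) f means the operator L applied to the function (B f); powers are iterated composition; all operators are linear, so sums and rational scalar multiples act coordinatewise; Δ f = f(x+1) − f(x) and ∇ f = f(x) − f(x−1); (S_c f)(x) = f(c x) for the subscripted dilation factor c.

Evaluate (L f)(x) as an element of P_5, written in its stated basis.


the image equals g(x) = (7/4)x^5 + (217/3)x^3 - 105x^2 + 168x - 131/2

∇ f = (35/4)x^4 - (35/2)x^3 + (49/2)x^2 - (63/4)x + 49/12
S_{-1} f = -(7/4)x^5 - (7/3)x^3 + 1
(∇ + S_{-1}) f = -(7/4)x^5 + (35/4)x^4 - (119/6)x^3 + (49/2)x^2 - (63/4)x + 61/12
∇ (∇ + S_{-1}) f = -(35/4)x^4 + (105/2)x^3 - (259/2)x^2 + (609/4)x - 847/12
S_{-1} (∇ + S_{-1}) f = (7/4)x^5 + (35/4)x^4 + (119/6)x^3 + (49/2)x^2 + (63/4)x + 61/12
(∇ + S_{-1}) (∇ + S_{-1}) f = (7/4)x^5 + (217/3)x^3 - 105x^2 + 168x - 131/2


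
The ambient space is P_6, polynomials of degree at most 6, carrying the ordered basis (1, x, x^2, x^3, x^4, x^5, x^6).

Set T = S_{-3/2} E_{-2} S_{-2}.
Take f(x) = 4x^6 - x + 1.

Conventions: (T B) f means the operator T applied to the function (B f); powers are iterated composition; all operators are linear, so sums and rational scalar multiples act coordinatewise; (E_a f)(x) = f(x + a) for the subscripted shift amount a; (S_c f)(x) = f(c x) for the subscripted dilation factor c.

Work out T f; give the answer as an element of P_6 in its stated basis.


S_{-2} f = 256x^6 + 2x + 1
E_{-2} S_{-2} f = 256x^6 - 3072x^5 + 15360x^4 - 40960x^3 + 61440x^2 - 49150x + 16381
S_{-3/2} E_{-2} S_{-2} f = 2916x^6 + 23328x^5 + 77760x^4 + 138240x^3 + 138240x^2 + 73725x + 16381

the image equals g(x) = 2916x^6 + 23328x^5 + 77760x^4 + 138240x^3 + 138240x^2 + 73725x + 16381


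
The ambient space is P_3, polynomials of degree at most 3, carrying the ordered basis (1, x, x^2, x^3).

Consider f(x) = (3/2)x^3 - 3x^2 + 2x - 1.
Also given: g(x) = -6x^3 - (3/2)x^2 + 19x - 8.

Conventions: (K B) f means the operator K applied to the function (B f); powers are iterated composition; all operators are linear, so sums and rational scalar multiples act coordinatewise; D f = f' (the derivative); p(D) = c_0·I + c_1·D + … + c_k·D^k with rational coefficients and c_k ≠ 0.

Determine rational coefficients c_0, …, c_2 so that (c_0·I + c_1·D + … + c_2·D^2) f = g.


p(D) = -4·I − 3·D + D^2, i.e. c_0 = -4, c_1 = -3, c_2 = 1

D^0 f = (3/2)x^3 - 3x^2 + 2x - 1
D^1 f = (9/2)x^2 - 6x + 2
D^2 f = 9x - 6
matching coefficients of g against c_0 f + c_1 Df + … from the top degree down determines the c_i
solution: c_0 = -4, c_1 = -3, c_2 = 1


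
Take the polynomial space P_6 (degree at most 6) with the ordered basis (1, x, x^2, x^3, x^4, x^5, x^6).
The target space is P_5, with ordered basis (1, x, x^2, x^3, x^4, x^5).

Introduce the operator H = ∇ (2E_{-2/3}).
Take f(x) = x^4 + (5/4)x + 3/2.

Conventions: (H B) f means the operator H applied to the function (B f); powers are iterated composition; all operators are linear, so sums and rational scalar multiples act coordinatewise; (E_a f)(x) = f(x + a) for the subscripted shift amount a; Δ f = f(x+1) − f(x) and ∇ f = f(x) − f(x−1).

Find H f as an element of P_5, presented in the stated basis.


the result is g(x) = 8x^3 - 28x^2 + (104/3)x - 677/54

E_{-2/3} f = x^4 - (8/3)x^3 + (8/3)x^2 + (7/108)x + 70/81
(2E_{-2/3}) f = 2x^4 - (16/3)x^3 + (16/3)x^2 + (7/54)x + 140/81
∇ (2E_{-2/3}) f = 8x^3 - 28x^2 + (104/3)x - 677/54


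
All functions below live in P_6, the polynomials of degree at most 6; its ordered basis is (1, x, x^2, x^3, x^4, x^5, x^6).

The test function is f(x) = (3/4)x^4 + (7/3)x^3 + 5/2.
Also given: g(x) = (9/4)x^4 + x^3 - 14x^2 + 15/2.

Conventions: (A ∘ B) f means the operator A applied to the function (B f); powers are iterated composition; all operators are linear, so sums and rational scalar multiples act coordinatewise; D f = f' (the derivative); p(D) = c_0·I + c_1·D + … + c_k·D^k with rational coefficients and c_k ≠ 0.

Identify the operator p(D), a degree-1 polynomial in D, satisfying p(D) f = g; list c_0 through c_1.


p(D) = 3·I − 2·D, i.e. c_0 = 3, c_1 = -2

D^0 f = (3/4)x^4 + (7/3)x^3 + 5/2
D^1 f = 3x^3 + 7x^2
matching coefficients of g against c_0 f + c_1 Df + … from the top degree down determines the c_i
solution: c_0 = 3, c_1 = -2


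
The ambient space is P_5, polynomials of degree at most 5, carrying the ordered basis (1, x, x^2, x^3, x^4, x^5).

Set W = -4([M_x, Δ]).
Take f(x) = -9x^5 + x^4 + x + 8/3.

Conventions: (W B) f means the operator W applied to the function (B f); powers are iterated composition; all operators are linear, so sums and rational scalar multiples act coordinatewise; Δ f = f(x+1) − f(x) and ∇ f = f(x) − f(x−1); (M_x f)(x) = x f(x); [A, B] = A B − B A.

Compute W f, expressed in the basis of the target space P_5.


the result is g(x) = -36x^5 - 176x^4 - 344x^3 - 336x^2 - 160x - 52/3

Δ f = -45x^4 - 86x^3 - 84x^2 - 41x - 7
M_x Δ f = -45x^5 - 86x^4 - 84x^3 - 41x^2 - 7x
M_x f = -9x^6 + x^5 + x^2 + (8/3)x
Δ M_x f = -54x^5 - 130x^4 - 170x^3 - 125x^2 - 47x - 13/3
[M_x, Δ] f = 9x^5 + 44x^4 + 86x^3 + 84x^2 + 40x + 13/3
(-4([M_x, Δ])) f = -36x^5 - 176x^4 - 344x^3 - 336x^2 - 160x - 52/3


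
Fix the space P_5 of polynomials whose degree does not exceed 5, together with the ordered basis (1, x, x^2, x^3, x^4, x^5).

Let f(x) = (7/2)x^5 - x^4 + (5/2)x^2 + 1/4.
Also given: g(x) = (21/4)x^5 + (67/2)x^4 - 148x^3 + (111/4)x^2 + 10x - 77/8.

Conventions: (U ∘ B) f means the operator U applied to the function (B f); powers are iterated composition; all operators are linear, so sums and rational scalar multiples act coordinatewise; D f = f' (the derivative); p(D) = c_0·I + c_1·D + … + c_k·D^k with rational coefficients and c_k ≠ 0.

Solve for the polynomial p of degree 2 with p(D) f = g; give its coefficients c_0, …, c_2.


c_0 = 3/2, c_1 = 2, c_2 = -2

D^0 f = (7/2)x^5 - x^4 + (5/2)x^2 + 1/4
D^1 f = (35/2)x^4 - 4x^3 + 5x
D^2 f = 70x^3 - 12x^2 + 5
matching coefficients of g against c_0 f + c_1 Df + … from the top degree down determines the c_i
solution: c_0 = 3/2, c_1 = 2, c_2 = -2


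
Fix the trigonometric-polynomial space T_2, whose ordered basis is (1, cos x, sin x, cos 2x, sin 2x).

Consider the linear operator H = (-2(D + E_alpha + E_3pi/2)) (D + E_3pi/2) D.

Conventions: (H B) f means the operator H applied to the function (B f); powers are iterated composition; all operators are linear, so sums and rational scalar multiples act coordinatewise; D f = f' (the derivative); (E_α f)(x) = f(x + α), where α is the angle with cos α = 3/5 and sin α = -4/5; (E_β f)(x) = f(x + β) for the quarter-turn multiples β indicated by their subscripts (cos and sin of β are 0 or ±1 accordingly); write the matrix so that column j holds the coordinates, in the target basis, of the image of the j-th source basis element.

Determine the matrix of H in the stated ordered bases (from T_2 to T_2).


the matrix is [[0, 0, 0, 0, 0]; [0, 0, 0, 0, 0]; [0, 0, 0, 0, 0]; [0, 0, 0, -72/5, 16/5]; [0, 0, 0, -16/5, -72/5]] (rows listed top to bottom)

image of 1: 0
image of cos x: 0
image of sin x: 0
image of cos 2x: -(72/5)cos 2x - (16/5)sin 2x
image of sin 2x: (16/5)cos 2x - (72/5)sin 2x
each image's coordinates form column j of the matrix


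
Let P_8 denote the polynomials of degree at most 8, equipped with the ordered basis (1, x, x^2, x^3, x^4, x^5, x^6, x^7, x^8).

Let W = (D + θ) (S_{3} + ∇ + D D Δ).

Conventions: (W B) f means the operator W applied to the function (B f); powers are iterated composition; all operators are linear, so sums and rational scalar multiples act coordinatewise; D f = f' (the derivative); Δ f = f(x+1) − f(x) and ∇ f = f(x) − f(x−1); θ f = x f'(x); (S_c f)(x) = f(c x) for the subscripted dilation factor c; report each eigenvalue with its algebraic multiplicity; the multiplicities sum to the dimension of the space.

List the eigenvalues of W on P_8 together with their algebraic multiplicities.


λ = 0 (multiplicity 1), λ = 3 (multiplicity 1), λ = 18 (multiplicity 1), λ = 81 (multiplicity 1), λ = 324 (multiplicity 1), λ = 1215 (multiplicity 1), λ = 4374 (multiplicity 1), λ = 15309 (multiplicity 1), λ = 52488 (multiplicity 1)

image of 1: 0
image of x: 3x + 3
image of x^2: 18x^2 + 20x + 2
image of x^3: 81x^3 + 87x^2 + 3x - 3
image of x^4: 324x^4 + 336x^3 + 16x + 28
image of x^5: 1215x^5 + 1235x^4 - 10x^3 + 110x^2 + 195x + 55
image of x^6: 4374x^6 + 4404x^5 - 30x^4 + 360x^3 + 750x^2 + 456x + 126
image of x^7: 15309x^7 + 15351x^6 - 63x^5 + 875x^4 + 2135x^3 + 2037x^2 + 1085x + 203
image of x^8: 52488x^8 + 52544x^7 - 112x^6 + 1792x^5 + 5040x^4 + 6608x^3 + 5152x^2 + 1968x + 344
the matrix is upper triangular; its diagonal is (0, 3, 18, 81, 324, 1215, 4374, 15309, 52488)
for a triangular matrix the eigenvalues are the diagonal entries, with algebraic multiplicity their repetition count


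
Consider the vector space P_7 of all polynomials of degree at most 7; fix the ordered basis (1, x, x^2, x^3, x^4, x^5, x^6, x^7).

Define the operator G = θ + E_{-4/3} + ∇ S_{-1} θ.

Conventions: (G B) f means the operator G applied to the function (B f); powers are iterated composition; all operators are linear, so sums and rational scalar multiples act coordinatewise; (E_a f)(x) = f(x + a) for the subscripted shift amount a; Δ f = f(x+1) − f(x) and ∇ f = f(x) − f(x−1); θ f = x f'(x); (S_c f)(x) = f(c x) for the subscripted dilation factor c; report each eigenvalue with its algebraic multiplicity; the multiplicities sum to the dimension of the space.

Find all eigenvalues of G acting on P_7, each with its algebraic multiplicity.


image of 1: 1
image of x: 2x - 7/3
image of x^2: 3x^2 + (4/3)x - 2/9
image of x^3: 4x^3 - 13x^2 + (43/3)x - 145/27
image of x^4: 5x^4 + (32/3)x^3 - (40/3)x^2 + (176/27)x - 68/81
image of x^5: 6x^5 - (95/3)x^4 + (610/9)x^3 - (1990/27)x^2 + (3305/81)x - 2239/243
image of x^6: 7x^6 + 28x^5 - (190/3)x^4 + (1960/27)x^3 - (1150/27)x^2 + (868/81)x - 278/729
image of x^7: 8x^7 - (175/3)x^6 + (553/3)x^5 - (8855/27)x^4 + (28805/81)x^3 - (19075/81)x^2 + (64393/729)x - 31693/2187
the matrix is upper triangular; its diagonal is (1, 2, 3, 4, 5, 6, 7, 8)
for a triangular matrix the eigenvalues are the diagonal entries, with algebraic multiplicity their repetition count

λ = 1 (multiplicity 1), λ = 2 (multiplicity 1), λ = 3 (multiplicity 1), λ = 4 (multiplicity 1), λ = 5 (multiplicity 1), λ = 6 (multiplicity 1), λ = 7 (multiplicity 1), λ = 8 (multiplicity 1)


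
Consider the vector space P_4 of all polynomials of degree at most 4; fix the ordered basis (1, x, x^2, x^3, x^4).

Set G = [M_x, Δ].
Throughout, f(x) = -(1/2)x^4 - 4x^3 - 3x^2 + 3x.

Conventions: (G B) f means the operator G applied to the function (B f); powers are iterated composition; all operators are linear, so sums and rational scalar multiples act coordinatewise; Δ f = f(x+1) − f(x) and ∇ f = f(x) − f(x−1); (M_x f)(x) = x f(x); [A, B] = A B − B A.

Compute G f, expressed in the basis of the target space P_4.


the image equals g(x) = (1/2)x^4 + 6x^3 + 18x^2 + 17x + 9/2

Δ f = -2x^3 - 15x^2 - 20x - 9/2
M_x Δ f = -2x^4 - 15x^3 - 20x^2 - (9/2)x
M_x f = -(1/2)x^5 - 4x^4 - 3x^3 + 3x^2
Δ M_x f = -(5/2)x^4 - 21x^3 - 38x^2 - (43/2)x - 9/2
[M_x, Δ] f = (1/2)x^4 + 6x^3 + 18x^2 + 17x + 9/2


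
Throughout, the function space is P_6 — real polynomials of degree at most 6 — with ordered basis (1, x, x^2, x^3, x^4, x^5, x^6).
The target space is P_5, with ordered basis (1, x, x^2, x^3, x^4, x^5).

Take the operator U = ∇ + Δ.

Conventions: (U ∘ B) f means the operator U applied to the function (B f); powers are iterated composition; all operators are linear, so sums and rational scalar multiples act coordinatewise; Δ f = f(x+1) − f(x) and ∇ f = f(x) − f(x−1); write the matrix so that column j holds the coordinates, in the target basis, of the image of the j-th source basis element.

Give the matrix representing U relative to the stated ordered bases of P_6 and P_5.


the matrix is [[0, 2, 0, 2, 0, 2, 0]; [0, 0, 4, 0, 8, 0, 12]; [0, 0, 0, 6, 0, 20, 0]; [0, 0, 0, 0, 8, 0, 40]; [0, 0, 0, 0, 0, 10, 0]; [0, 0, 0, 0, 0, 0, 12]] (rows listed top to bottom)

image of 1: 0
image of x: 2
image of x^2: 4x
image of x^3: 6x^2 + 2
image of x^4: 8x^3 + 8x
image of x^5: 10x^4 + 20x^2 + 2
image of x^6: 12x^5 + 40x^3 + 12x
each image's coordinates form column j of the matrix


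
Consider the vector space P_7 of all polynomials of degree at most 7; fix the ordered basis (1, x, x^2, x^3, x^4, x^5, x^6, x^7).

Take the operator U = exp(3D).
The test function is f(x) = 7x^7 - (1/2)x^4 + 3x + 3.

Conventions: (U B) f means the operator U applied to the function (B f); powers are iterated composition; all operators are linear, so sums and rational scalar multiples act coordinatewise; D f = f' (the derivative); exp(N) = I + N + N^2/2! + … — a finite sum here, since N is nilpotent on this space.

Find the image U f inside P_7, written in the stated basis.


the result is g(x) = 7x^7 + 147x^6 + 1323x^5 + (13229/2)x^4 + 19839x^3 + 35694x^2 + 35670x + 30561/2

order-1 term: 147x^6 - 6x^3 + 9
order-2 term: 1323x^5 - 27x^2
order-3 term: 6615x^4 - 54x
order-4 term: 19845x^3 - 81/2
order-5 term: 35721x^2
order-6 term: 35721x
order-7 term: 15309
the series for exp(3D) f terminates at order 7
exp(3D) f = 7x^7 + 147x^6 + 1323x^5 + (13229/2)x^4 + 19839x^3 + 35694x^2 + 35670x + 30561/2


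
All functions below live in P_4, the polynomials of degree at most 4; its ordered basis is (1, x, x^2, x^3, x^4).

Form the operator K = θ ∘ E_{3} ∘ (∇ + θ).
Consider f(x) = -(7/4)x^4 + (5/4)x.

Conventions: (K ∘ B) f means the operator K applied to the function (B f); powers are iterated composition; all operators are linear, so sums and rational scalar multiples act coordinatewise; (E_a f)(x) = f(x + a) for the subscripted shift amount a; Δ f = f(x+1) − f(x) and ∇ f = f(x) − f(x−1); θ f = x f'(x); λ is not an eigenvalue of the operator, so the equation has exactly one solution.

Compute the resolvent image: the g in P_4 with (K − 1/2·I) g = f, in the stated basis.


the result is g(x) = -(7/62)x^4 + (1092/527)x^3 - (10356/527)x^2 + (284147/1054)x

write g with unknown coordinates in the stated basis and equate coefficients in (K − 1/2·I) g = f
solving from the highest basis element down gives g = -(7/62)x^4 + (1092/527)x^3 - (10356/527)x^2 + (284147/1054)x
check: K g = -(56/31)x^4 + (546/527)x^3 - (5178/527)x^2 + (143391/1054)x
so K g − 1/2·g = -(7/4)x^4 + (5/4)x = f ✓


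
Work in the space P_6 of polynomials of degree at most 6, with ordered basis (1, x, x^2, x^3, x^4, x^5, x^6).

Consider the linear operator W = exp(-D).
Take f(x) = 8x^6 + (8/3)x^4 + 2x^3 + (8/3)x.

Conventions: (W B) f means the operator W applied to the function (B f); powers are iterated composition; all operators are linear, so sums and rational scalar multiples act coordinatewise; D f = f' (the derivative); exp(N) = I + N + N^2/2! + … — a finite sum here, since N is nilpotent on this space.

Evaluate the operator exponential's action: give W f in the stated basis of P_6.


the result is g(x) = 8x^6 - 48x^5 + (368/3)x^4 - (506/3)x^3 + 130x^2 - 50x + 6

order-1 term: -48x^5 - (32/3)x^3 - 6x^2 - 8/3
order-2 term: 120x^4 + 16x^2 + 6x
order-3 term: -160x^3 - (32/3)x - 2
order-4 term: 120x^2 + 8/3
order-5 term: -48x
order-6 term: 8
the series for exp(-D) f terminates at order 6
exp(-D) f = 8x^6 - 48x^5 + (368/3)x^4 - (506/3)x^3 + 130x^2 - 50x + 6


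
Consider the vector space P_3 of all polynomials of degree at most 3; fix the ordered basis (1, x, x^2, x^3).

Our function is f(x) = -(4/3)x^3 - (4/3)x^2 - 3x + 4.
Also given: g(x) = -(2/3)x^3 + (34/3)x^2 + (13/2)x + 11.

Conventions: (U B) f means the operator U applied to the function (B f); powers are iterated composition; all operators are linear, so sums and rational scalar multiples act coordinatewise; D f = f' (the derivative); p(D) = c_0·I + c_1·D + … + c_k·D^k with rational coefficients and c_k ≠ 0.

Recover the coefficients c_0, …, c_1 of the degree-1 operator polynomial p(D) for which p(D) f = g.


D^0 f = -(4/3)x^3 - (4/3)x^2 - 3x + 4
D^1 f = -4x^2 - (8/3)x - 3
matching coefficients of g against c_0 f + c_1 Df + … from the top degree down determines the c_i
solution: c_0 = 1/2, c_1 = -3

p(D) = (1/2)·I − 3·D, i.e. c_0 = 1/2, c_1 = -3


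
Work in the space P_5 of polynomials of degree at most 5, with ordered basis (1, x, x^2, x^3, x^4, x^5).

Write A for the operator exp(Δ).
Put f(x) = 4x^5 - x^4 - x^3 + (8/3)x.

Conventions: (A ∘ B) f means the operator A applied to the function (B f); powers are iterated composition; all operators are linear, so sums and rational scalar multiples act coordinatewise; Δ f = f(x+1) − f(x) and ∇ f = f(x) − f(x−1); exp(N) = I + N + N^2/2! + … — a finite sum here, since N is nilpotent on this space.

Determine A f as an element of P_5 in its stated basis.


order-1 term: 20x^4 + 36x^3 + 31x^2 + 13x + 14/3
order-2 term: 40x^3 + 114x^2 + 125x + 50
order-3 term: 40x^2 + 116x + 93
order-4 term: 20x + 39
order-5 term: 4
the series for exp(Δ) f terminates at order 5
exp(Δ) f = 4x^5 + 19x^4 + 75x^3 + 185x^2 + (830/3)x + 572/3

the image equals g(x) = 4x^5 + 19x^4 + 75x^3 + 185x^2 + (830/3)x + 572/3


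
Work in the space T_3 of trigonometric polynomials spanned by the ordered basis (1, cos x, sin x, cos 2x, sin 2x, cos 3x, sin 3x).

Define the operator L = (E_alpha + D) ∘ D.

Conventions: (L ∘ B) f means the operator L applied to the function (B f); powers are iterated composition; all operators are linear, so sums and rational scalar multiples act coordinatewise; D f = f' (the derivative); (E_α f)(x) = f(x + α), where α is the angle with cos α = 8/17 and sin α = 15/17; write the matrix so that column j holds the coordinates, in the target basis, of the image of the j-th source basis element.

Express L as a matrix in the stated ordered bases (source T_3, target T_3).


the matrix is [[0, 0, 0, 0, 0, 0, 0]; [0, -32/17, 8/17, 0, 0, 0, 0]; [0, -8/17, -32/17, 0, 0, 0, 0]; [0, 0, 0, -1636/289, -322/289, 0, 0]; [0, 0, 0, 322/289, -1636/289, 0, 0]; [0, 0, 0, 0, 0, -42732/4913, -14664/4913]; [0, 0, 0, 0, 0, 14664/4913, -42732/4913]] (rows listed top to bottom)

image of 1: 0
image of cos x: -(32/17)cos x - (8/17)sin x
image of sin x: (8/17)cos x - (32/17)sin x
image of cos 2x: -(1636/289)cos 2x + (322/289)sin 2x
image of sin 2x: -(322/289)cos 2x - (1636/289)sin 2x
image of cos 3x: -(42732/4913)cos 3x + (14664/4913)sin 3x
image of sin 3x: -(14664/4913)cos 3x - (42732/4913)sin 3x
each image's coordinates form column j of the matrix


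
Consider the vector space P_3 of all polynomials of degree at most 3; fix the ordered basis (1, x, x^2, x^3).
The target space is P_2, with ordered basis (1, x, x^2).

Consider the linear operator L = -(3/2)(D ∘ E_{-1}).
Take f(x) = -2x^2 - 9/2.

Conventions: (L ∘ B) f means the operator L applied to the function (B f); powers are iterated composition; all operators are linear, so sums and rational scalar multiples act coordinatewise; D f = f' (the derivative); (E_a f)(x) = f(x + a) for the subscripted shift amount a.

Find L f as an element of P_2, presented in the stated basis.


E_{-1} f = -2x^2 + 4x - 13/2
D E_{-1} f = -4x + 4
(-(3/2)(D ∘ E_{-1})) f = 6x - 6

the result is g(x) = 6x - 6


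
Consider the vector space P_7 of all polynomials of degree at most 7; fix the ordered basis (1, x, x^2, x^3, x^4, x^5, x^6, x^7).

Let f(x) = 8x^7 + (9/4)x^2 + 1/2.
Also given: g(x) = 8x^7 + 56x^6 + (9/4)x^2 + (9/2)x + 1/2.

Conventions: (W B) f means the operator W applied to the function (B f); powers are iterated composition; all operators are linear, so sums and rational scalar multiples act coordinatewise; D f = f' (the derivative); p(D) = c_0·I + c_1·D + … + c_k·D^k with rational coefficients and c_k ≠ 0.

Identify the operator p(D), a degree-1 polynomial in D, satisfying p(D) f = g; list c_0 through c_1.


D^0 f = 8x^7 + (9/4)x^2 + 1/2
D^1 f = 56x^6 + (9/2)x
matching coefficients of g against c_0 f + c_1 Df + … from the top degree down determines the c_i
solution: c_0 = 1, c_1 = 1

p(D) = I + D, i.e. c_0 = 1, c_1 = 1


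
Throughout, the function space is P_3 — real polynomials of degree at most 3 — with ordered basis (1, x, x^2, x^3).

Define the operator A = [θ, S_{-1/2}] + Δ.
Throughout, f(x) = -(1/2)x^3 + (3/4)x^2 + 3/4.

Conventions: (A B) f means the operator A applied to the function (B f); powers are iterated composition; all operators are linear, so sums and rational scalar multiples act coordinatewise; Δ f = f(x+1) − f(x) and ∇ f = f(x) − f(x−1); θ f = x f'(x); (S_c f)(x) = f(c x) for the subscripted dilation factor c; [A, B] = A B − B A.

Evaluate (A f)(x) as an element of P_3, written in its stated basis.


the image equals g(x) = -(3/2)x^2 + 1/4

S_{-1/2} f = (1/16)x^3 + (3/16)x^2 + 3/4
θ S_{-1/2} f = (3/16)x^3 + (3/8)x^2
θ f = -(3/2)x^3 + (3/2)x^2
S_{-1/2} θ f = (3/16)x^3 + (3/8)x^2
[θ, S_{-1/2}] f = 0
Δ f = -(3/2)x^2 + 1/4
([θ, S_{-1/2}] + Δ) f = -(3/2)x^2 + 1/4


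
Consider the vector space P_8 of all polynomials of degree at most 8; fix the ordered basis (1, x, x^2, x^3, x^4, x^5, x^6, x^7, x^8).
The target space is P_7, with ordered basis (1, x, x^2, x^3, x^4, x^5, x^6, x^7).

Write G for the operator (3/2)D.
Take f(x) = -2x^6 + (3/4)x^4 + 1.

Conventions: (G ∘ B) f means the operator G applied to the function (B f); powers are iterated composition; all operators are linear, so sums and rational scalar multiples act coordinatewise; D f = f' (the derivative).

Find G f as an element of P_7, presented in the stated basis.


the result is g(x) = -18x^5 + (9/2)x^3

D f = -12x^5 + 3x^3
((3/2)D) f = -18x^5 + (9/2)x^3


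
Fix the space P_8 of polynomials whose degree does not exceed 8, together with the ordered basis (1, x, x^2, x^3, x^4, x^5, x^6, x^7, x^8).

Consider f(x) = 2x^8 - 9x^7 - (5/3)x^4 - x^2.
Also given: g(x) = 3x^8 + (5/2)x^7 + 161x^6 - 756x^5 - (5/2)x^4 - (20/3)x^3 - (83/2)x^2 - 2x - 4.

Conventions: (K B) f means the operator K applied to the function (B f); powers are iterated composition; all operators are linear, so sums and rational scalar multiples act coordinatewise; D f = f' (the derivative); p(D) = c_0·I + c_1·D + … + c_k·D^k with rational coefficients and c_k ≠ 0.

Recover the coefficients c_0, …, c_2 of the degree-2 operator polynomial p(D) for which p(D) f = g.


D^0 f = 2x^8 - 9x^7 - (5/3)x^4 - x^2
D^1 f = 16x^7 - 63x^6 - (20/3)x^3 - 2x
D^2 f = 112x^6 - 378x^5 - 20x^2 - 2
matching coefficients of g against c_0 f + c_1 Df + … from the top degree down determines the c_i
solution: c_0 = 3/2, c_1 = 1, c_2 = 2

c_0 = 3/2, c_1 = 1, c_2 = 2


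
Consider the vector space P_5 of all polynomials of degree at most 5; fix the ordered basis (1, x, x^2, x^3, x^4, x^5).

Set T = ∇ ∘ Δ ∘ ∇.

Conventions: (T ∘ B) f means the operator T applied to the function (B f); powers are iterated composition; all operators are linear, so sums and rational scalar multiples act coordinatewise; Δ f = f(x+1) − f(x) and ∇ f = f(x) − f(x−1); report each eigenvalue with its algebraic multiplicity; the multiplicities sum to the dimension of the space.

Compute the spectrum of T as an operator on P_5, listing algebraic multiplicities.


λ = 0 (multiplicity 6)

image of 1: 0
image of x: 0
image of x^2: 0
image of x^3: 6
image of x^4: 24x - 12
image of x^5: 60x^2 - 60x + 30
the matrix is upper triangular; its diagonal is (0, 0, 0, 0, 0, 0)
for a triangular matrix the eigenvalues are the diagonal entries, with algebraic multiplicity their repetition count


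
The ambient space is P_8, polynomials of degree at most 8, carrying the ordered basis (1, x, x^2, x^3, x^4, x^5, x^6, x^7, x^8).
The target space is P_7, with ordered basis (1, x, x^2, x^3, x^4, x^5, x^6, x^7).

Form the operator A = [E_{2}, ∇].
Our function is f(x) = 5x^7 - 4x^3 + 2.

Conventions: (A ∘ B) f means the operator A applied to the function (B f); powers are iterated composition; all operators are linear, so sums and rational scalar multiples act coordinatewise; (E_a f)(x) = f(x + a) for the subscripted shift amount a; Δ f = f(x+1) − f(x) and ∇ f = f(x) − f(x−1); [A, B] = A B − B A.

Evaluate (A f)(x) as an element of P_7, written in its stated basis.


g(x) = 0

∇ f = 35x^6 - 105x^5 + 175x^4 - 175x^3 + 93x^2 - 23x + 1
E_{2} ∇ f = 35x^6 + 315x^5 + 1225x^4 + 2625x^3 + 3243x^2 + 2169x + 607
E_{2} f = 5x^7 + 70x^6 + 420x^5 + 1400x^4 + 2796x^3 + 3336x^2 + 2192x + 610
∇ E_{2} f = 35x^6 + 315x^5 + 1225x^4 + 2625x^3 + 3243x^2 + 2169x + 607
[E_{2}, ∇] f = 0


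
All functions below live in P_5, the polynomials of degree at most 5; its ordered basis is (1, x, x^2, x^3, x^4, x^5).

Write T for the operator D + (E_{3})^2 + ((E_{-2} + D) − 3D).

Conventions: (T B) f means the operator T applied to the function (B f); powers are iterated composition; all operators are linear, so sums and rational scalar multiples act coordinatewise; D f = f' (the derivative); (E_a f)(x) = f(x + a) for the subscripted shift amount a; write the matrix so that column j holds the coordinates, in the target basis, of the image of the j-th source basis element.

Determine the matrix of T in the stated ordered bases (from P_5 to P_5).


image of 1: 2
image of x: 2x + 3
image of x^2: 2x^2 + 6x + 40
image of x^3: 2x^3 + 9x^2 + 120x + 208
image of x^4: 2x^4 + 12x^3 + 240x^2 + 832x + 1312
image of x^5: 2x^5 + 15x^4 + 400x^3 + 2080x^2 + 6560x + 7744
each image's coordinates form column j of the matrix

the matrix is [[2, 3, 40, 208, 1312, 7744]; [0, 2, 6, 120, 832, 6560]; [0, 0, 2, 9, 240, 2080]; [0, 0, 0, 2, 12, 400]; [0, 0, 0, 0, 2, 15]; [0, 0, 0, 0, 0, 2]] (rows listed top to bottom)


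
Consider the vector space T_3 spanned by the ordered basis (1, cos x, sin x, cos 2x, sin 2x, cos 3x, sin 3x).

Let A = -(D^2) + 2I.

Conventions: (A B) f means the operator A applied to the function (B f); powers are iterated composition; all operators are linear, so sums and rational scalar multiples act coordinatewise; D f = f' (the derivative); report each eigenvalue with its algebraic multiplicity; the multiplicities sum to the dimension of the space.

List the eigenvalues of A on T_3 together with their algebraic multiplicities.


image of 1: 2
image of cos x: 3cos x
image of sin x: 3sin x
image of cos 2x: 6cos 2x
image of sin 2x: 6sin 2x
image of cos 3x: 11cos 3x
image of sin 3x: 11sin 3x
the matrix is diagonal; its diagonal is (2, 3, 3, 6, 6, 11, 11)
for a triangular matrix the eigenvalues are the diagonal entries, with algebraic multiplicity their repetition count

λ = 2 (multiplicity 1), λ = 3 (multiplicity 2), λ = 6 (multiplicity 2), λ = 11 (multiplicity 2)
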